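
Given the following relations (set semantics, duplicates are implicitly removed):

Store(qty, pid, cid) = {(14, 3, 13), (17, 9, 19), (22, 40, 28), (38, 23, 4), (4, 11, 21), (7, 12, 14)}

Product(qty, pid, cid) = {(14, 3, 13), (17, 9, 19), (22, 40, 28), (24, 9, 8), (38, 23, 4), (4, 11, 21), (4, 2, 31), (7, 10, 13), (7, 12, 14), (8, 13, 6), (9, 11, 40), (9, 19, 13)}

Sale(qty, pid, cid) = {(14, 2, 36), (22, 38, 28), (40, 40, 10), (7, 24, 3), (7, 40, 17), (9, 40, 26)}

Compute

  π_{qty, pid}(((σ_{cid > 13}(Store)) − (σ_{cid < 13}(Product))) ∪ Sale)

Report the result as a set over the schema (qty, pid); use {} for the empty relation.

{(14, 2), (17, 9), (22, 38), (22, 40), (4, 11), (40, 40), (7, 12), (7, 24), (7, 40), (9, 40)}

σ[cid > 13]: keep tuples satisfying cid > 13 → {(17, 9, 19), (22, 40, 28), (4, 11, 21), (7, 12, 14)}
σ[cid < 13]: keep tuples satisfying cid < 13 → {(24, 9, 8), (38, 23, 4), (8, 13, 6)}
Taking the difference: {(17, 9, 19), (22, 40, 28), (4, 11, 21), (7, 12, 14)}
Taking the union: {(14, 2, 36), (17, 9, 19), (22, 38, 28), (22, 40, 28), (4, 11, 21), (40, 40, 10), (7, 12, 14), (7, 24, 3), (7, 40, 17), (9, 40, 26)}
π[qty, pid]: project onto (qty, pid) → {(14, 2), (17, 9), (22, 38), (22, 40), (4, 11), (40, 40), (7, 12), (7, 24), (7, 40), (9, 40)}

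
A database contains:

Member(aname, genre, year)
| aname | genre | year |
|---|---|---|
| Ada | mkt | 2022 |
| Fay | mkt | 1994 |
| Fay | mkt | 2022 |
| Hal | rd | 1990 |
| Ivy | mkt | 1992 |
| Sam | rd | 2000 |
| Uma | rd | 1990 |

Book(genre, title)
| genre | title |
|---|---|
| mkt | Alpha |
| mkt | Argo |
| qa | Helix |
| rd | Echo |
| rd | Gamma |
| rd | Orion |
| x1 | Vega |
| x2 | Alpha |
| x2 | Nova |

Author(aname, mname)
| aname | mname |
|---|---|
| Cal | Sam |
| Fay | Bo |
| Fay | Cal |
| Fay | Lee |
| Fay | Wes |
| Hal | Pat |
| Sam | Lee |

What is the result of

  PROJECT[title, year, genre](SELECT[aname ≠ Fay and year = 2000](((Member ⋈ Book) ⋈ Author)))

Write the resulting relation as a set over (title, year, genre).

{(Echo, 2000, rd), (Gamma, 2000, rd), (Orion, 2000, rd)}

Natural join on genre: {(Ada, mkt, 2022, Alpha), (Ada, mkt, 2022, Argo), (Fay, mkt, 1994, Alpha), (Fay, mkt, 1994, Argo), (Fay, mkt, 2022, Alpha), (Fay, mkt, 2022, Argo), (Hal, rd, 1990, Echo), (Hal, rd, 1990, Gamma), (Hal, rd, 1990, Orion), (Ivy, mkt, 1992, Alpha), (Ivy, mkt, 1992, Argo), (Sam, rd, 2000, Echo), (Sam, rd, 2000, Gamma), (Sam, rd, 2000, Orion), (Uma, rd, 1990, Echo), (Uma, rd, 1990, Gamma), (Uma, rd, 1990, Orion)}
Natural join on aname: {(Fay, mkt, 1994, Alpha, Bo), (Fay, mkt, 1994, Alpha, Cal), (Fay, mkt, 1994, Alpha, Lee), (Fay, mkt, 1994, Alpha, Wes), (Fay, mkt, 1994, Argo, Bo), (Fay, mkt, 1994, Argo, Cal), (Fay, mkt, 1994, Argo, Lee), (Fay, mkt, 1994, Argo, Wes), (Fay, mkt, 2022, Alpha, Bo), (Fay, mkt, 2022, Alpha, Cal), (Fay, mkt, 2022, Alpha, Lee), (Fay, mkt, 2022, Alpha, Wes), (Fay, mkt, 2022, Argo, Bo), (Fay, mkt, 2022, Argo, Cal), (Fay, mkt, 2022, Argo, Lee), (Fay, mkt, 2022, Argo, Wes), (Hal, rd, 1990, Echo, Pat), (Hal, rd, 1990, Gamma, Pat), (Hal, rd, 1990, Orion, Pat), (Sam, rd, 2000, Echo, Lee), (Sam, rd, 2000, Gamma, Lee), (Sam, rd, 2000, Orion, Lee)}
σ[aname ≠ Fay and year = 2000]: keep tuples satisfying aname ≠ Fay and year = 2000 → {(Sam, rd, 2000, Echo, Lee), (Sam, rd, 2000, Gamma, Lee), (Sam, rd, 2000, Orion, Lee)}
Projecting to title, year, genre: {(Echo, 2000, rd), (Gamma, 2000, rd), (Orion, 2000, rd)}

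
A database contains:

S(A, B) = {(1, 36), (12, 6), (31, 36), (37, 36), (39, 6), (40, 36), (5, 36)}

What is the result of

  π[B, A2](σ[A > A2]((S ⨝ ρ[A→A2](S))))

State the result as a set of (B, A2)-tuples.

ρ[A→A2]: schema becomes (A2, B); tuples unchanged.
Natural join on B: {(1, 36, 1), (1, 36, 31), (1, 36, 37), (1, 36, 40), (1, 36, 5), (12, 6, 12), (12, 6, 39), (31, 36, 1), (31, 36, 31), (31, 36, 37), (31, 36, 40), (31, 36, 5), (37, 36, 1), (37, 36, 31), (37, 36, 37), (37, 36, 40), (37, 36, 5), (39, 6, 12), (39, 6, 39), (40, 36, 1), (40, 36, 31), (40, 36, 37), (40, 36, 40), (40, 36, 5), (5, 36, 1), (5, 36, 31), (5, 36, 37), (5, 36, 40), (5, 36, 5)}
Filtering on A > A2 leaves {(31, 36, 1), (31, 36, 5), (37, 36, 1), (37, 36, 31), (37, 36, 5), (39, 6, 12), (40, 36, 1), (40, 36, 31), (40, 36, 37), (40, 36, 5), (5, 36, 1)}.
π_{B, A2} gives {(36, 1), (36, 31), (36, 37), (36, 5), (6, 12)} (6 duplicate(s) eliminated).

{(36, 1), (36, 31), (36, 37), (36, 5), (6, 12)}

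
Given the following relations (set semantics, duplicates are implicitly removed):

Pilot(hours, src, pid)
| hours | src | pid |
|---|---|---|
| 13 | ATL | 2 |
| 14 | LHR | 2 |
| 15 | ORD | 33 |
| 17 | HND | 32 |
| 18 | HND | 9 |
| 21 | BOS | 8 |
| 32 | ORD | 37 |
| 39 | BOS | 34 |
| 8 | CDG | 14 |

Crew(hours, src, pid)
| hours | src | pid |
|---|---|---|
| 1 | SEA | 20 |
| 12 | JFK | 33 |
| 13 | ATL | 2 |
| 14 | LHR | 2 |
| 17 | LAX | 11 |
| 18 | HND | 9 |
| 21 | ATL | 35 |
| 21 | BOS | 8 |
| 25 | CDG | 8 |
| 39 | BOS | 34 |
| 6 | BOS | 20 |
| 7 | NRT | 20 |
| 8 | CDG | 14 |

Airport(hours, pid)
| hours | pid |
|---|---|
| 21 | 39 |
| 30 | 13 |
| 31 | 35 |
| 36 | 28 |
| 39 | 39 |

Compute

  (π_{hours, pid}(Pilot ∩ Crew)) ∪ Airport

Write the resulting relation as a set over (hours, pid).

{(13, 2), (14, 2), (18, 9), (21, 39), (21, 8), (30, 13), (31, 35), (36, 28), (39, 34), (39, 39), (8, 14)}

Taking the intersection: {(13, ATL, 2), (14, LHR, 2), (18, HND, 9), (21, BOS, 8), (39, BOS, 34), (8, CDG, 14)}
Projecting to hours, pid: {(13, 2), (14, 2), (18, 9), (21, 8), (39, 34), (8, 14)}
Taking the union: {(13, 2), (14, 2), (18, 9), (21, 39), (21, 8), (30, 13), (31, 35), (36, 28), (39, 34), (39, 39), (8, 14)}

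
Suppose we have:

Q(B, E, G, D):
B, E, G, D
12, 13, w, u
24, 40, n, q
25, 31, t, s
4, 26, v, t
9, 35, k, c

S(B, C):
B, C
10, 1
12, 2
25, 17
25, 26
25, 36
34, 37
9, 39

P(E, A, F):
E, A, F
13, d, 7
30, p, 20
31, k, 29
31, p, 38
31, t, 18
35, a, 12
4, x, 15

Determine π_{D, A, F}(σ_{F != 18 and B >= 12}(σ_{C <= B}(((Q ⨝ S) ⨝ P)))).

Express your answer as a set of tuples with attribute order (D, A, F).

{(s, k, 29), (s, p, 38), (u, d, 7)}

Joining Q and S on B yields {(12, 13, w, u, 2), (25, 31, t, s, 17), (25, 31, t, s, 26), (25, 31, t, s, 36), (9, 35, k, c, 39)}.
Joining (Q ⨝ S) and P on E yields {(12, 13, w, u, 2, d, 7), (25, 31, t, s, 17, k, 29), (25, 31, t, s, 17, p, 38), (25, 31, t, s, 17, t, 18), (25, 31, t, s, 26, k, 29), (25, 31, t, s, 26, p, 38), (25, 31, t, s, 26, t, 18), (25, 31, t, s, 36, k, 29), (25, 31, t, s, 36, p, 38), (25, 31, t, s, 36, t, 18), (9, 35, k, c, 39, a, 12)}.
Filtering on C <= B leaves {(12, 13, w, u, 2, d, 7), (25, 31, t, s, 17, k, 29), (25, 31, t, s, 17, p, 38), (25, 31, t, s, 17, t, 18)}.
Filtering on F != 18 and B >= 12 leaves {(12, 13, w, u, 2, d, 7), (25, 31, t, s, 17, k, 29), (25, 31, t, s, 17, p, 38)}.
π[D, A, F]: project onto (D, A, F) → {(s, k, 29), (s, p, 38), (u, d, 7)}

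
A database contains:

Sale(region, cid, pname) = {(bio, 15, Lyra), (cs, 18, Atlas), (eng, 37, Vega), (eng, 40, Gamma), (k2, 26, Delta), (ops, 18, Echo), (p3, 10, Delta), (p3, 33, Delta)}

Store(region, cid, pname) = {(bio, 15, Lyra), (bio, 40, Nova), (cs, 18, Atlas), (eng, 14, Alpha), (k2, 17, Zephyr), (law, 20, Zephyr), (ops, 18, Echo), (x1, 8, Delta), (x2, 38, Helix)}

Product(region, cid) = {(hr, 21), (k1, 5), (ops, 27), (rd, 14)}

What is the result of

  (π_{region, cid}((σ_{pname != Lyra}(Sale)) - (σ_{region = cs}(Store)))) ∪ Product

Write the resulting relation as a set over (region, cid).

Apply σ_{pname != Lyra}; surviving tuples: {(cs, 18, Atlas), (eng, 37, Vega), (eng, 40, Gamma), (k2, 26, Delta), (ops, 18, Echo), (p3, 10, Delta), (p3, 33, Delta)}
Apply σ_{region = cs}; surviving tuples: {(cs, 18, Atlas)}
Set difference of the two operands is {(eng, 37, Vega), (eng, 40, Gamma), (k2, 26, Delta), (ops, 18, Echo), (p3, 10, Delta), (p3, 33, Delta)}.
Projecting to region, cid: {(eng, 37), (eng, 40), (k2, 26), (ops, 18), (p3, 10), (p3, 33)}
Set union of the two operands is {(eng, 37), (eng, 40), (hr, 21), (k1, 5), (k2, 26), (ops, 18), (ops, 27), (p3, 10), (p3, 33), (rd, 14)}.

{(eng, 37), (eng, 40), (hr, 21), (k1, 5), (k2, 26), (ops, 18), (ops, 27), (p3, 10), (p3, 33), (rd, 14)}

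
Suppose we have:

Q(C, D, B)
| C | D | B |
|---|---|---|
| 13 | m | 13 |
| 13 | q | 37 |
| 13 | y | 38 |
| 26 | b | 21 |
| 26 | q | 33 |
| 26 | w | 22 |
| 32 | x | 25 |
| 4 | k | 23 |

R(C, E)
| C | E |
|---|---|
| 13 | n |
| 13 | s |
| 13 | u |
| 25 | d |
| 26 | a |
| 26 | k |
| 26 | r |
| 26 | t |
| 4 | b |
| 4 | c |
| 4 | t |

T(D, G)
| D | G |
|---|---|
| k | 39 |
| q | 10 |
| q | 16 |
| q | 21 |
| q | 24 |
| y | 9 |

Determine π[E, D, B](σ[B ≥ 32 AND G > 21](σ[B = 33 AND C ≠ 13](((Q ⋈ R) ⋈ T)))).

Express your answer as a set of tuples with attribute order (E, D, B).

Natural join on C: {(13, m, 13, n), (13, m, 13, s), (13, m, 13, u), (13, q, 37, n), (13, q, 37, s), (13, q, 37, u), (13, y, 38, n), (13, y, 38, s), (13, y, 38, u), (26, b, 21, a), (26, b, 21, k), (26, b, 21, r), (26, b, 21, t), (26, q, 33, a), (26, q, 33, k), (26, q, 33, r), (26, q, 33, t), (26, w, 22, a), (26, w, 22, k), (26, w, 22, r), (26, w, 22, t), (4, k, 23, b), (4, k, 23, c), (4, k, 23, t)}
Natural join on D: {(13, q, 37, n, 10), (13, q, 37, n, 16), (13, q, 37, n, 21), (13, q, 37, n, 24), (13, q, 37, s, 10), (13, q, 37, s, 16), (13, q, 37, s, 21), (13, q, 37, s, 24), (13, q, 37, u, 10), (13, q, 37, u, 16), (13, q, 37, u, 21), (13, q, 37, u, 24), (13, y, 38, n, 9), (13, y, 38, s, 9), (13, y, 38, u, 9), (26, q, 33, a, 10), (26, q, 33, a, 16), (26, q, 33, a, 21), (26, q, 33, a, 24), (26, q, 33, k, 10), (26, q, 33, k, 16), (26, q, 33, k, 21), (26, q, 33, k, 24), (26, q, 33, r, 10), (26, q, 33, r, 16), (26, q, 33, r, 21), (26, q, 33, r, 24), (26, q, 33, t, 10), (26, q, 33, t, 16), (26, q, 33, t, 21), (26, q, 33, t, 24), (4, k, 23, b, 39), (4, k, 23, c, 39), (4, k, 23, t, 39)}
Selection B = 33 AND C ≠ 13: {(26, q, 33, a, 10), (26, q, 33, a, 16), (26, q, 33, a, 21), (26, q, 33, a, 24), (26, q, 33, k, 10), (26, q, 33, k, 16), (26, q, 33, k, 21), (26, q, 33, k, 24), (26, q, 33, r, 10), (26, q, 33, r, 16), (26, q, 33, r, 21), (26, q, 33, r, 24), (26, q, 33, t, 10), (26, q, 33, t, 16), (26, q, 33, t, 21), (26, q, 33, t, 24)}
Selection B ≥ 32 AND G > 21: {(26, q, 33, a, 24), (26, q, 33, k, 24), (26, q, 33, r, 24), (26, q, 33, t, 24)}
Keep only column(s) E, D, B: {(a, q, 33), (k, q, 33), (r, q, 33), (t, q, 33)}

{(a, q, 33), (k, q, 33), (r, q, 33), (t, q, 33)}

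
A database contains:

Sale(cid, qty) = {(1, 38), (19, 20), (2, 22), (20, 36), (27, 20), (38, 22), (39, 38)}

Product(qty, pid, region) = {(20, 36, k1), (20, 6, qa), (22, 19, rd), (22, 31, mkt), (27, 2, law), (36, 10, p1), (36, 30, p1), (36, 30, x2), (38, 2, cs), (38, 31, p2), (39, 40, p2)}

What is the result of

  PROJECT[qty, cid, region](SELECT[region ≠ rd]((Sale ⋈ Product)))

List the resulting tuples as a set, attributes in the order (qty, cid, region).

Sale ⋈ Product (natural join on qty): {(1, 38, 2, cs), (1, 38, 31, p2), (19, 20, 36, k1), (19, 20, 6, qa), (2, 22, 19, rd), (2, 22, 31, mkt), (20, 36, 10, p1), (20, 36, 30, p1), (20, 36, 30, x2), (27, 20, 36, k1), (27, 20, 6, qa), (38, 22, 19, rd), (38, 22, 31, mkt), (39, 38, 2, cs), (39, 38, 31, p2)}
Apply σ_{region ≠ rd}; surviving tuples: {(1, 38, 2, cs), (1, 38, 31, p2), (19, 20, 36, k1), (19, 20, 6, qa), (2, 22, 31, mkt), (20, 36, 10, p1), (20, 36, 30, p1), (20, 36, 30, x2), (27, 20, 36, k1), (27, 20, 6, qa), (38, 22, 31, mkt), (39, 38, 2, cs), (39, 38, 31, p2)}
π_{qty, cid, region} gives {(20, 19, k1), (20, 19, qa), (20, 27, k1), (20, 27, qa), (22, 2, mkt), (22, 38, mkt), (36, 20, p1), (36, 20, x2), (38, 1, cs), (38, 1, p2), (38, 39, cs), (38, 39, p2)} (1 duplicate(s) eliminated).

{(20, 19, k1), (20, 19, qa), (20, 27, k1), (20, 27, qa), (22, 2, mkt), (22, 38, mkt), (36, 20, p1), (36, 20, x2), (38, 1, cs), (38, 1, p2), (38, 39, cs), (38, 39, p2)}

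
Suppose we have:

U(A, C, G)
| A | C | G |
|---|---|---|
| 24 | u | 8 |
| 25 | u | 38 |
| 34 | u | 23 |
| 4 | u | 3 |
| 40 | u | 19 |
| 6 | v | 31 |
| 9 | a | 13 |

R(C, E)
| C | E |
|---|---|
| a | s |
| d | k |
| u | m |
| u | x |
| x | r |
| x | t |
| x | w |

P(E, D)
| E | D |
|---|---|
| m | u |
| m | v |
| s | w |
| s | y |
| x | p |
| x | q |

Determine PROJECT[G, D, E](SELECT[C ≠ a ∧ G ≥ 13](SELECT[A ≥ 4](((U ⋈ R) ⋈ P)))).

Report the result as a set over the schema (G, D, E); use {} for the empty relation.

U ⋈ R (natural join on C): {(24, u, 8, m), (24, u, 8, x), (25, u, 38, m), (25, u, 38, x), (34, u, 23, m), (34, u, 23, x), (4, u, 3, m), (4, u, 3, x), (40, u, 19, m), (40, u, 19, x), (9, a, 13, s)}
(U ⋈ R) ⋈ P (natural join on E): {(24, u, 8, m, u), (24, u, 8, m, v), (24, u, 8, x, p), (24, u, 8, x, q), (25, u, 38, m, u), (25, u, 38, m, v), (25, u, 38, x, p), (25, u, 38, x, q), (34, u, 23, m, u), (34, u, 23, m, v), (34, u, 23, x, p), (34, u, 23, x, q), (4, u, 3, m, u), (4, u, 3, m, v), (4, u, 3, x, p), (4, u, 3, x, q), (40, u, 19, m, u), (40, u, 19, m, v), (40, u, 19, x, p), (40, u, 19, x, q), (9, a, 13, s, w), (9, a, 13, s, y)}
σ[A ≥ 4]: keep tuples satisfying A ≥ 4 → {(24, u, 8, m, u), (24, u, 8, m, v), (24, u, 8, x, p), (24, u, 8, x, q), (25, u, 38, m, u), (25, u, 38, m, v), (25, u, 38, x, p), (25, u, 38, x, q), (34, u, 23, m, u), (34, u, 23, m, v), (34, u, 23, x, p), (34, u, 23, x, q), (4, u, 3, m, u), (4, u, 3, m, v), (4, u, 3, x, p), (4, u, 3, x, q), (40, u, 19, m, u), (40, u, 19, m, v), (40, u, 19, x, p), (40, u, 19, x, q), (9, a, 13, s, w), (9, a, 13, s, y)}
σ[C ≠ a ∧ G ≥ 13]: keep tuples satisfying C ≠ a ∧ G ≥ 13 → {(25, u, 38, m, u), (25, u, 38, m, v), (25, u, 38, x, p), (25, u, 38, x, q), (34, u, 23, m, u), (34, u, 23, m, v), (34, u, 23, x, p), (34, u, 23, x, q), (40, u, 19, m, u), (40, u, 19, m, v), (40, u, 19, x, p), (40, u, 19, x, q)}
Keep only column(s) G, D, E: {(19, p, x), (19, q, x), (19, u, m), (19, v, m), (23, p, x), (23, q, x), (23, u, m), (23, v, m), (38, p, x), (38, q, x), (38, u, m), (38, v, m)}

{(19, p, x), (19, q, x), (19, u, m), (19, v, m), (23, p, x), (23, q, x), (23, u, m), (23, v, m), (38, p, x), (38, q, x), (38, u, m), (38, v, m)}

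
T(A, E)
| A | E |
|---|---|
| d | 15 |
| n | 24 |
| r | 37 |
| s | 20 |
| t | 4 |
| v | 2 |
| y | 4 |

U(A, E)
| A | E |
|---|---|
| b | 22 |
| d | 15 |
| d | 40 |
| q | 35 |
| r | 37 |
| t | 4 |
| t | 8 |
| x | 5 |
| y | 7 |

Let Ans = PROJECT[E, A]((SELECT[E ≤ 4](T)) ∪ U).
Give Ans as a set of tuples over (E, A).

{(15, d), (2, v), (22, b), (35, q), (37, r), (4, t), (4, y), (40, d), (5, x), (7, y), (8, t)}

Apply σ_{E ≤ 4}; surviving tuples: {(t, 4), (v, 2), (y, 4)}
Set union of the two operands is {(b, 22), (d, 15), (d, 40), (q, 35), (r, 37), (t, 4), (t, 8), (v, 2), (x, 5), (y, 4), (y, 7)}.
π[E, A]: project onto (E, A) → {(15, d), (2, v), (22, b), (35, q), (37, r), (4, t), (4, y), (40, d), (5, x), (7, y), (8, t)}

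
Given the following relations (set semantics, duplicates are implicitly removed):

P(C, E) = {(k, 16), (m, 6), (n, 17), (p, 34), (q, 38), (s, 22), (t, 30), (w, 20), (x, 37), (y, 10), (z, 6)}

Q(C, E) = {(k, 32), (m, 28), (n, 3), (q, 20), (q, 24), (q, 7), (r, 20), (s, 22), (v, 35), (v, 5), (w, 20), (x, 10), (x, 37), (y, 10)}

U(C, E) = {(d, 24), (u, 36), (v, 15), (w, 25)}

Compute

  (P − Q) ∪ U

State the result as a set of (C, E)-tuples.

{(d, 24), (k, 16), (m, 6), (n, 17), (p, 34), (q, 38), (t, 30), (u, 36), (v, 15), (w, 25), (z, 6)}

Set difference of the two operands is {(k, 16), (m, 6), (n, 17), (p, 34), (q, 38), (t, 30), (z, 6)}.
Set union of the two operands is {(d, 24), (k, 16), (m, 6), (n, 17), (p, 34), (q, 38), (t, 30), (u, 36), (v, 15), (w, 25), (z, 6)}.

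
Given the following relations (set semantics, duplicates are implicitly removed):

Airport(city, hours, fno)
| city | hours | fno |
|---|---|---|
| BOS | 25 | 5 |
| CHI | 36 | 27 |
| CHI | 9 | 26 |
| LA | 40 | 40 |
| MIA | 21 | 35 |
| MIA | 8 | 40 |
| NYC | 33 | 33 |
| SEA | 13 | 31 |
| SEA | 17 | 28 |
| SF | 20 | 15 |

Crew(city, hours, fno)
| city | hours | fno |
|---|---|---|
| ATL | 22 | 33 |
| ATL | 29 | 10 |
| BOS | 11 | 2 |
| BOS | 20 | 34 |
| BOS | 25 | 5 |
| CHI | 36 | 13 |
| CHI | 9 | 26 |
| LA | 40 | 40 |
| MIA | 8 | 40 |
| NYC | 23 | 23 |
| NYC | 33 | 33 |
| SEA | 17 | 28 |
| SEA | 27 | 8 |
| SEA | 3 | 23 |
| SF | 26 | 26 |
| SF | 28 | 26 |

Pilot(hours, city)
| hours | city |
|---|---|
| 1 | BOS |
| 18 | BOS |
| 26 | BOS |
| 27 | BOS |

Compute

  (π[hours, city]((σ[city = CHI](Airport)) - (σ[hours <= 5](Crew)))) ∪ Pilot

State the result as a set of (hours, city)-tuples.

{(1, BOS), (18, BOS), (26, BOS), (27, BOS), (36, CHI), (9, CHI)}

Filtering on city = CHI leaves {(CHI, 36, 27), (CHI, 9, 26)}.
Filtering on hours <= 5 leaves {(SEA, 3, 23)}.
Difference: {(CHI, 36, 27), (CHI, 9, 26)} with {(SEA, 3, 23)} → {(CHI, 36, 27), (CHI, 9, 26)}
Keep only column(s) hours, city: {(36, CHI), (9, CHI)}
Union: {(36, CHI), (9, CHI)} with {(1, BOS), (18, BOS), (26, BOS), (27, BOS)} → {(1, BOS), (18, BOS), (26, BOS), (27, BOS), (36, CHI), (9, CHI)}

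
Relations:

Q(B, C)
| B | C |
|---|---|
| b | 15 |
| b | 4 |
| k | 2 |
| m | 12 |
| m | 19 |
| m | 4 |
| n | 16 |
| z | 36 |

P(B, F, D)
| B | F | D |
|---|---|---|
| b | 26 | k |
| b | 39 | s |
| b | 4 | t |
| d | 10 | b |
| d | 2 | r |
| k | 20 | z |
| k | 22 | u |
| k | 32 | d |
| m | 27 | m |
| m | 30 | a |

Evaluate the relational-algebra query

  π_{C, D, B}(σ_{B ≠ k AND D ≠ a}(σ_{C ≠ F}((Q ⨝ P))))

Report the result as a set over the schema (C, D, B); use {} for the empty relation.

Joining Q and P on B yields {(b, 15, 26, k), (b, 15, 39, s), (b, 15, 4, t), (b, 4, 26, k), (b, 4, 39, s), (b, 4, 4, t), (k, 2, 20, z), (k, 2, 22, u), (k, 2, 32, d), (m, 12, 27, m), (m, 12, 30, a), (m, 19, 27, m), (m, 19, 30, a), (m, 4, 27, m), (m, 4, 30, a)}.
σ[C ≠ F]: keep tuples satisfying C ≠ F → {(b, 15, 26, k), (b, 15, 39, s), (b, 15, 4, t), (b, 4, 26, k), (b, 4, 39, s), (k, 2, 20, z), (k, 2, 22, u), (k, 2, 32, d), (m, 12, 27, m), (m, 12, 30, a), (m, 19, 27, m), (m, 19, 30, a), (m, 4, 27, m), (m, 4, 30, a)}
σ[B ≠ k AND D ≠ a]: keep tuples satisfying B ≠ k AND D ≠ a → {(b, 15, 26, k), (b, 15, 39, s), (b, 15, 4, t), (b, 4, 26, k), (b, 4, 39, s), (m, 12, 27, m), (m, 19, 27, m), (m, 4, 27, m)}
π_{C, D, B} gives {(12, m, m), (15, k, b), (15, s, b), (15, t, b), (19, m, m), (4, k, b), (4, m, m), (4, s, b)}.

{(12, m, m), (15, k, b), (15, s, b), (15, t, b), (19, m, m), (4, k, b), (4, m, m), (4, s, b)}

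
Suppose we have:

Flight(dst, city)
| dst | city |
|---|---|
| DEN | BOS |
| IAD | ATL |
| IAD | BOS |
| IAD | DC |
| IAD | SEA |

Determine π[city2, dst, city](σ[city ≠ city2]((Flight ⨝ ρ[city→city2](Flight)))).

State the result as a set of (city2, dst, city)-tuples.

{(ATL, IAD, BOS), (ATL, IAD, DC), (ATL, IAD, SEA), (BOS, IAD, ATL), (BOS, IAD, DC), (BOS, IAD, SEA), (DC, IAD, ATL), (DC, IAD, BOS), (DC, IAD, SEA), (SEA, IAD, ATL), (SEA, IAD, BOS), (SEA, IAD, DC)}

ρ[city→city2]: schema becomes (dst, city2); tuples unchanged.
Natural join on dst: {(DEN, BOS, BOS), (IAD, ATL, ATL), (IAD, ATL, BOS), (IAD, ATL, DC), (IAD, ATL, SEA), (IAD, BOS, ATL), (IAD, BOS, BOS), (IAD, BOS, DC), (IAD, BOS, SEA), (IAD, DC, ATL), (IAD, DC, BOS), (IAD, DC, DC), (IAD, DC, SEA), (IAD, SEA, ATL), (IAD, SEA, BOS), (IAD, SEA, DC), (IAD, SEA, SEA)}
Apply σ_{city ≠ city2}; surviving tuples: {(IAD, ATL, BOS), (IAD, ATL, DC), (IAD, ATL, SEA), (IAD, BOS, ATL), (IAD, BOS, DC), (IAD, BOS, SEA), (IAD, DC, ATL), (IAD, DC, BOS), (IAD, DC, SEA), (IAD, SEA, ATL), (IAD, SEA, BOS), (IAD, SEA, DC)}
π_{city2, dst, city} gives {(ATL, IAD, BOS), (ATL, IAD, DC), (ATL, IAD, SEA), (BOS, IAD, ATL), (BOS, IAD, DC), (BOS, IAD, SEA), (DC, IAD, ATL), (DC, IAD, BOS), (DC, IAD, SEA), (SEA, IAD, ATL), (SEA, IAD, BOS), (SEA, IAD, DC)}.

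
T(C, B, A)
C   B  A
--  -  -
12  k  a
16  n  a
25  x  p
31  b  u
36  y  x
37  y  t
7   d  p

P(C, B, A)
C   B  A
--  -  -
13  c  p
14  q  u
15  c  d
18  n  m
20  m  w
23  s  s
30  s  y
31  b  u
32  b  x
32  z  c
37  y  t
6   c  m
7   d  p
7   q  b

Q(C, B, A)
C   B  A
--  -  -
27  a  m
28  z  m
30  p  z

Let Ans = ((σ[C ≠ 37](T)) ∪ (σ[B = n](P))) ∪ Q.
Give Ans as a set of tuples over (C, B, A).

{(12, k, a), (16, n, a), (18, n, m), (25, x, p), (27, a, m), (28, z, m), (30, p, z), (31, b, u), (36, y, x), (7, d, p)}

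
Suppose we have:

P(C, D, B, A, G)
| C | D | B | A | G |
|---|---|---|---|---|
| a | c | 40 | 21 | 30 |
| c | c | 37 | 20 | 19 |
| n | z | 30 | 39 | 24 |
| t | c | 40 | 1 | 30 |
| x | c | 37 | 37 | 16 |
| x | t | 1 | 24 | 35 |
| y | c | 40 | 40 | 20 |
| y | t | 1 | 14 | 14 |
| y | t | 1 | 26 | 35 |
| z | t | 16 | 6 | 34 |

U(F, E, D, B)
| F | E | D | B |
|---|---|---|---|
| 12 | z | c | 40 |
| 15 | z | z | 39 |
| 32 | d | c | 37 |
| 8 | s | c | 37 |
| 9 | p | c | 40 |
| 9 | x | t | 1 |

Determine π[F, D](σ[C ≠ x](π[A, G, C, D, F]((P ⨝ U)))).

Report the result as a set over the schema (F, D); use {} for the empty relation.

Joining P and U on D, B yields {(a, c, 40, 21, 30, 12, z), (a, c, 40, 21, 30, 9, p), (c, c, 37, 20, 19, 32, d), (c, c, 37, 20, 19, 8, s), (t, c, 40, 1, 30, 12, z), (t, c, 40, 1, 30, 9, p), (x, c, 37, 37, 16, 32, d), (x, c, 37, 37, 16, 8, s), (x, t, 1, 24, 35, 9, x), (y, c, 40, 40, 20, 12, z), (y, c, 40, 40, 20, 9, p), (y, t, 1, 14, 14, 9, x), (y, t, 1, 26, 35, 9, x)}.
π[A, G, C, D, F]: project onto (A, G, C, D, F) → {(1, 30, t, c, 12), (1, 30, t, c, 9), (14, 14, y, t, 9), (20, 19, c, c, 32), (20, 19, c, c, 8), (21, 30, a, c, 12), (21, 30, a, c, 9), (24, 35, x, t, 9), (26, 35, y, t, 9), (37, 16, x, c, 32), (37, 16, x, c, 8), (40, 20, y, c, 12), (40, 20, y, c, 9)}
σ[C ≠ x]: keep tuples satisfying C ≠ x → {(1, 30, t, c, 12), (1, 30, t, c, 9), (14, 14, y, t, 9), (20, 19, c, c, 32), (20, 19, c, c, 8), (21, 30, a, c, 12), (21, 30, a, c, 9), (26, 35, y, t, 9), (40, 20, y, c, 12), (40, 20, y, c, 9)}
π[F, D]: project onto (F, D) (5 duplicate(s) eliminated) → {(12, c), (32, c), (8, c), (9, c), (9, t)}

{(12, c), (32, c), (8, c), (9, c), (9, t)}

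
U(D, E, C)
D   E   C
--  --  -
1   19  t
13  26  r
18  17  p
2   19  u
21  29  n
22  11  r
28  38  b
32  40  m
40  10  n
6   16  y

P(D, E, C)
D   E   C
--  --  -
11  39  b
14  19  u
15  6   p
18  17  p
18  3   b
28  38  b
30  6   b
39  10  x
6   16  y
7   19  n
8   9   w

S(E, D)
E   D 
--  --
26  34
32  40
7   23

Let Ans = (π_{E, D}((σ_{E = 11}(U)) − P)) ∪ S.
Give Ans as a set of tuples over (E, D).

{(11, 22), (26, 34), (32, 40), (7, 23)}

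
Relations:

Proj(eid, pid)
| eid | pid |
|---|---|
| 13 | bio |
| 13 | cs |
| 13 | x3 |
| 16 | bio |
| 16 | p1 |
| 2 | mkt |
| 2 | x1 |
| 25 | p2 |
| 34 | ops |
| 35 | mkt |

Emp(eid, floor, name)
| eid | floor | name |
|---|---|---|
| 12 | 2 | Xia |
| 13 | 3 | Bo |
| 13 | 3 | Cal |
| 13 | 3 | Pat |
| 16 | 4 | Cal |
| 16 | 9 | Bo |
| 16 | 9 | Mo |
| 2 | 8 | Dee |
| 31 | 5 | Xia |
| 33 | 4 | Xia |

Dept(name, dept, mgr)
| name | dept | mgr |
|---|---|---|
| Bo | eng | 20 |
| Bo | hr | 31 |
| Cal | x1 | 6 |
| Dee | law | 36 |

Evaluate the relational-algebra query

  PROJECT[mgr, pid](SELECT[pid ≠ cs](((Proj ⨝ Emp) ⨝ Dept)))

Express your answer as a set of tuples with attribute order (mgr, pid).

{(20, bio), (20, p1), (20, x3), (31, bio), (31, p1), (31, x3), (36, mkt), (36, x1), (6, bio), (6, p1), (6, x3)}

Proj ⋈ Emp (natural join on eid): {(13, bio, 3, Bo), (13, bio, 3, Cal), (13, bio, 3, Pat), (13, cs, 3, Bo), (13, cs, 3, Cal), (13, cs, 3, Pat), (13, x3, 3, Bo), (13, x3, 3, Cal), (13, x3, 3, Pat), (16, bio, 4, Cal), (16, bio, 9, Bo), (16, bio, 9, Mo), (16, p1, 4, Cal), (16, p1, 9, Bo), (16, p1, 9, Mo), (2, mkt, 8, Dee), (2, x1, 8, Dee)}
(Proj ⨝ Emp) ⋈ Dept (natural join on name): {(13, bio, 3, Bo, eng, 20), (13, bio, 3, Bo, hr, 31), (13, bio, 3, Cal, x1, 6), (13, cs, 3, Bo, eng, 20), (13, cs, 3, Bo, hr, 31), (13, cs, 3, Cal, x1, 6), (13, x3, 3, Bo, eng, 20), (13, x3, 3, Bo, hr, 31), (13, x3, 3, Cal, x1, 6), (16, bio, 4, Cal, x1, 6), (16, bio, 9, Bo, eng, 20), (16, bio, 9, Bo, hr, 31), (16, p1, 4, Cal, x1, 6), (16, p1, 9, Bo, eng, 20), (16, p1, 9, Bo, hr, 31), (2, mkt, 8, Dee, law, 36), (2, x1, 8, Dee, law, 36)}
Filtering on pid ≠ cs leaves {(13, bio, 3, Bo, eng, 20), (13, bio, 3, Bo, hr, 31), (13, bio, 3, Cal, x1, 6), (13, x3, 3, Bo, eng, 20), (13, x3, 3, Bo, hr, 31), (13, x3, 3, Cal, x1, 6), (16, bio, 4, Cal, x1, 6), (16, bio, 9, Bo, eng, 20), (16, bio, 9, Bo, hr, 31), (16, p1, 4, Cal, x1, 6), (16, p1, 9, Bo, eng, 20), (16, p1, 9, Bo, hr, 31), (2, mkt, 8, Dee, law, 36), (2, x1, 8, Dee, law, 36)}.
Projecting to mgr, pid (3 duplicate(s) eliminated): {(20, bio), (20, p1), (20, x3), (31, bio), (31, p1), (31, x3), (36, mkt), (36, x1), (6, bio), (6, p1), (6, x3)}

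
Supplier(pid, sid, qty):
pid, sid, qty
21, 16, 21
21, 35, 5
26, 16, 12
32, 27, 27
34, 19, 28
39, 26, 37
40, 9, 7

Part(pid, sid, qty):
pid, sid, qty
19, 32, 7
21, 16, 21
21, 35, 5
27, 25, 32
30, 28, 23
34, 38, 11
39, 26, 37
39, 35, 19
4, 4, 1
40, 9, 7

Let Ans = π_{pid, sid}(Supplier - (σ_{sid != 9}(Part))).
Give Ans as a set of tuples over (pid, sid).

{(26, 16), (32, 27), (34, 19), (40, 9)}

Selection sid != 9: {(19, 32, 7), (21, 16, 21), (21, 35, 5), (27, 25, 32), (30, 28, 23), (34, 38, 11), (39, 26, 37), (39, 35, 19), (4, 4, 1)}
Difference: {(21, 16, 21), (21, 35, 5), (26, 16, 12), (32, 27, 27), (34, 19, 28), (39, 26, 37), (40, 9, 7)} with {(19, 32, 7), (21, 16, 21), (21, 35, 5), (27, 25, 32), (30, 28, 23), (34, 38, 11), (39, 26, 37), (39, 35, 19), (4, 4, 1)} → {(26, 16, 12), (32, 27, 27), (34, 19, 28), (40, 9, 7)}
π[pid, sid]: project onto (pid, sid) → {(26, 16), (32, 27), (34, 19), (40, 9)}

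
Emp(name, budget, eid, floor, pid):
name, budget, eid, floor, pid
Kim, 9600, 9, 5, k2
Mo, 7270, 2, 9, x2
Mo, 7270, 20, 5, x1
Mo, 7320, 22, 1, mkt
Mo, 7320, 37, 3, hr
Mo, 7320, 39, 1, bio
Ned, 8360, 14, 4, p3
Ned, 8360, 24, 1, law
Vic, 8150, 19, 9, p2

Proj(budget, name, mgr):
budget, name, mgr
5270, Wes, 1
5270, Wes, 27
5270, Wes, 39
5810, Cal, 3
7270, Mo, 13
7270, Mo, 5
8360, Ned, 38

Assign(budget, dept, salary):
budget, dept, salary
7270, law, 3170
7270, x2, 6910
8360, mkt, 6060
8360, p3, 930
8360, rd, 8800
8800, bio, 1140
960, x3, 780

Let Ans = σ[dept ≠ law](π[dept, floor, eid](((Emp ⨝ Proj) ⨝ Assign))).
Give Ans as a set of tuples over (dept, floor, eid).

{(mkt, 1, 24), (mkt, 4, 14), (p3, 1, 24), (p3, 4, 14), (rd, 1, 24), (rd, 4, 14), (x2, 5, 20), (x2, 9, 2)}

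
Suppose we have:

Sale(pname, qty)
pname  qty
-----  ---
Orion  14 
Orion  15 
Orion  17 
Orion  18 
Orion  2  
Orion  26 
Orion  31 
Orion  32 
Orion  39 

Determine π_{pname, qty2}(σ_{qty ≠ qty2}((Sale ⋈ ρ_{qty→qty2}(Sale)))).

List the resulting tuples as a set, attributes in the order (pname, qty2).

{(Orion, 14), (Orion, 15), (Orion, 17), (Orion, 18), (Orion, 2), (Orion, 26), (Orion, 31), (Orion, 32), (Orion, 39)}

ρ[qty→qty2]: schema becomes (pname, qty2); tuples unchanged.
Natural join on pname: {(Orion, 14, 14), (Orion, 14, 15), (Orion, 14, 17), (Orion, 14, 18), (Orion, 14, 2), (Orion, 14, 26), (Orion, 14, 31), (Orion, 14, 32), (Orion, 14, 39), (Orion, 15, 14), (Orion, 15, 15), (Orion, 15, 17), (Orion, 15, 18), (Orion, 15, 2), (Orion, 15, 26), (Orion, 15, 31), (Orion, 15, 32), (Orion, 15, 39), (Orion, 17, 14), (Orion, 17, 15), (Orion, 17, 17), (Orion, 17, 18), (Orion, 17, 2), (Orion, 17, 26), (Orion, 17, 31), (Orion, 17, 32), (Orion, 17, 39), (Orion, 18, 14), (Orion, 18, 15), (Orion, 18, 17), (Orion, 18, 18), (Orion, 18, 2), (Orion, 18, 26), (Orion, 18, 31), (Orion, 18, 32), (Orion, 18, 39), (Orion, 2, 14), (Orion, 2, 15), (Orion, 2, 17), (Orion, 2, 18), (Orion, 2, 2), (Orion, 2, 26), (Orion, 2, 31), (Orion, 2, 32), (Orion, 2, 39), (Orion, 26, 14), (Orion, 26, 15), (Orion, 26, 17), (Orion, 26, 18), (Orion, 26, 2), (Orion, 26, 26), (Orion, 26, 31), (Orion, 26, 32), (Orion, 26, 39), (Orion, 31, 14), (Orion, 31, 15), (Orion, 31, 17), (Orion, 31, 18), (Orion, 31, 2), (Orion, 31, 26), (Orion, 31, 31), (Orion, 31, 32), (Orion, 31, 39), (Orion, 32, 14), (Orion, 32, 15), (Orion, 32, 17), (Orion, 32, 18), (Orion, 32, 2), (Orion, 32, 26), (Orion, 32, 31), (Orion, 32, 32), (Orion, 32, 39), (Orion, 39, 14), (Orion, 39, 15), (Orion, 39, 17), (Orion, 39, 18), (Orion, 39, 2), (Orion, 39, 26), (Orion, 39, 31), (Orion, 39, 32), (Orion, 39, 39)}
Apply σ_{qty ≠ qty2}; surviving tuples: {(Orion, 14, 15), (Orion, 14, 17), (Orion, 14, 18), (Orion, 14, 2), (Orion, 14, 26), (Orion, 14, 31), (Orion, 14, 32), (Orion, 14, 39), (Orion, 15, 14), (Orion, 15, 17), (Orion, 15, 18), (Orion, 15, 2), (Orion, 15, 26), (Orion, 15, 31), (Orion, 15, 32), (Orion, 15, 39), (Orion, 17, 14), (Orion, 17, 15), (Orion, 17, 18), (Orion, 17, 2), (Orion, 17, 26), (Orion, 17, 31), (Orion, 17, 32), (Orion, 17, 39), (Orion, 18, 14), (Orion, 18, 15), (Orion, 18, 17), (Orion, 18, 2), (Orion, 18, 26), (Orion, 18, 31), (Orion, 18, 32), (Orion, 18, 39), (Orion, 2, 14), (Orion, 2, 15), (Orion, 2, 17), (Orion, 2, 18), (Orion, 2, 26), (Orion, 2, 31), (Orion, 2, 32), (Orion, 2, 39), (Orion, 26, 14), (Orion, 26, 15), (Orion, 26, 17), (Orion, 26, 18), (Orion, 26, 2), (Orion, 26, 31), (Orion, 26, 32), (Orion, 26, 39), (Orion, 31, 14), (Orion, 31, 15), (Orion, 31, 17), (Orion, 31, 18), (Orion, 31, 2), (Orion, 31, 26), (Orion, 31, 32), (Orion, 31, 39), (Orion, 32, 14), (Orion, 32, 15), (Orion, 32, 17), (Orion, 32, 18), (Orion, 32, 2), (Orion, 32, 26), (Orion, 32, 31), (Orion, 32, 39), (Orion, 39, 14), (Orion, 39, 15), (Orion, 39, 17), (Orion, 39, 18), (Orion, 39, 2), (Orion, 39, 26), (Orion, 39, 31), (Orion, 39, 32)}
π_{pname, qty2} gives {(Orion, 14), (Orion, 15), (Orion, 17), (Orion, 18), (Orion, 2), (Orion, 26), (Orion, 31), (Orion, 32), (Orion, 39)} (63 duplicate(s) eliminated).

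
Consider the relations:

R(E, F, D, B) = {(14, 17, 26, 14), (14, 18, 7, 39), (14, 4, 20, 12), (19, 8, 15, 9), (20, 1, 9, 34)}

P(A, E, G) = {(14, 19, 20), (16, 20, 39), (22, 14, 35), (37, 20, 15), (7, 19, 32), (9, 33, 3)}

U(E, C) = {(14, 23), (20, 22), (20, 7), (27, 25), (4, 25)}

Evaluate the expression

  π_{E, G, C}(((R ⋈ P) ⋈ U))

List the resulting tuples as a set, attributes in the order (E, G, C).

Joining R and P on E yields {(14, 17, 26, 14, 22, 35), (14, 18, 7, 39, 22, 35), (14, 4, 20, 12, 22, 35), (19, 8, 15, 9, 14, 20), (19, 8, 15, 9, 7, 32), (20, 1, 9, 34, 16, 39), (20, 1, 9, 34, 37, 15)}.
Joining (R ⋈ P) and U on E yields {(14, 17, 26, 14, 22, 35, 23), (14, 18, 7, 39, 22, 35, 23), (14, 4, 20, 12, 22, 35, 23), (20, 1, 9, 34, 16, 39, 22), (20, 1, 9, 34, 16, 39, 7), (20, 1, 9, 34, 37, 15, 22), (20, 1, 9, 34, 37, 15, 7)}.
Projecting to E, G, C (2 duplicate(s) eliminated): {(14, 35, 23), (20, 15, 22), (20, 15, 7), (20, 39, 22), (20, 39, 7)}

{(14, 35, 23), (20, 15, 22), (20, 15, 7), (20, 39, 22), (20, 39, 7)}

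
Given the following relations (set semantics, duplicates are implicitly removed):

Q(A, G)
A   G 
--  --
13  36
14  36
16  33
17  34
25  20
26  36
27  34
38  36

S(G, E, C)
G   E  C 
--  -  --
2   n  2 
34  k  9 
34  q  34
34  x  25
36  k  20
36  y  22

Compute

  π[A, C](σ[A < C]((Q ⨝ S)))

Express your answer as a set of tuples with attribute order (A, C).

Q ⋈ S (natural join on G): {(13, 36, k, 20), (13, 36, y, 22), (14, 36, k, 20), (14, 36, y, 22), (17, 34, k, 9), (17, 34, q, 34), (17, 34, x, 25), (26, 36, k, 20), (26, 36, y, 22), (27, 34, k, 9), (27, 34, q, 34), (27, 34, x, 25), (38, 36, k, 20), (38, 36, y, 22)}
Filtering on A < C leaves {(13, 36, k, 20), (13, 36, y, 22), (14, 36, k, 20), (14, 36, y, 22), (17, 34, q, 34), (17, 34, x, 25), (27, 34, q, 34)}.
π_{A, C} gives {(13, 20), (13, 22), (14, 20), (14, 22), (17, 25), (17, 34), (27, 34)}.

{(13, 20), (13, 22), (14, 20), (14, 22), (17, 25), (17, 34), (27, 34)}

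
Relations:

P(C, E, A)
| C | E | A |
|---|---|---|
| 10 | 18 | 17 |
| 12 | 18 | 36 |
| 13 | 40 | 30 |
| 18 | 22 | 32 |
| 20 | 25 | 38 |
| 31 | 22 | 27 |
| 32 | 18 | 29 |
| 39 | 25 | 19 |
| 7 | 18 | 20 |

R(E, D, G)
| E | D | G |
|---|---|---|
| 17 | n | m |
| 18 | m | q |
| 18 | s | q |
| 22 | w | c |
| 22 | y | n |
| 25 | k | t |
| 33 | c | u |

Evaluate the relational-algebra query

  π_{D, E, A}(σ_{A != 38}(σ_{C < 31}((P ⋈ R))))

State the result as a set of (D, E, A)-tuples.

{(m, 18, 17), (m, 18, 20), (m, 18, 36), (s, 18, 17), (s, 18, 20), (s, 18, 36), (w, 22, 32), (y, 22, 32)}

Joining P and R on E yields {(10, 18, 17, m, q), (10, 18, 17, s, q), (12, 18, 36, m, q), (12, 18, 36, s, q), (18, 22, 32, w, c), (18, 22, 32, y, n), (20, 25, 38, k, t), (31, 22, 27, w, c), (31, 22, 27, y, n), (32, 18, 29, m, q), (32, 18, 29, s, q), (39, 25, 19, k, t), (7, 18, 20, m, q), (7, 18, 20, s, q)}.
σ[C < 31]: keep tuples satisfying C < 31 → {(10, 18, 17, m, q), (10, 18, 17, s, q), (12, 18, 36, m, q), (12, 18, 36, s, q), (18, 22, 32, w, c), (18, 22, 32, y, n), (20, 25, 38, k, t), (7, 18, 20, m, q), (7, 18, 20, s, q)}
σ[A != 38]: keep tuples satisfying A != 38 → {(10, 18, 17, m, q), (10, 18, 17, s, q), (12, 18, 36, m, q), (12, 18, 36, s, q), (18, 22, 32, w, c), (18, 22, 32, y, n), (7, 18, 20, m, q), (7, 18, 20, s, q)}
Keep only column(s) D, E, A: {(m, 18, 17), (m, 18, 20), (m, 18, 36), (s, 18, 17), (s, 18, 20), (s, 18, 36), (w, 22, 32), (y, 22, 32)}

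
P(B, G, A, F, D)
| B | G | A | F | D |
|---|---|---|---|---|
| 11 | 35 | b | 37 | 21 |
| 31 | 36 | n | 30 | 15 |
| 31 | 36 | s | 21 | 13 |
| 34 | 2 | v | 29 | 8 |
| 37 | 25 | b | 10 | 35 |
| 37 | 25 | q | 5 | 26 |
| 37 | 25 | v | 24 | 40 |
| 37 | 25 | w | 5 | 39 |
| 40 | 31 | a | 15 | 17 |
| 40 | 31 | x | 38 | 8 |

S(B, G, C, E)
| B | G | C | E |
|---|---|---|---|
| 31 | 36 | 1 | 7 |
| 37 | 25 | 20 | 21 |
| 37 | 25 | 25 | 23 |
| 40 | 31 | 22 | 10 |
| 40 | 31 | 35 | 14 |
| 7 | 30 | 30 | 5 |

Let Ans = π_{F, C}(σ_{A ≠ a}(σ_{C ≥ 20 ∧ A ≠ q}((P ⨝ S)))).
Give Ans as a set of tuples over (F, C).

{(10, 20), (10, 25), (24, 20), (24, 25), (38, 22), (38, 35), (5, 20), (5, 25)}

Joining P and S on B, G yields {(31, 36, n, 30, 15, 1, 7), (31, 36, s, 21, 13, 1, 7), (37, 25, b, 10, 35, 20, 21), (37, 25, b, 10, 35, 25, 23), (37, 25, q, 5, 26, 20, 21), (37, 25, q, 5, 26, 25, 23), (37, 25, v, 24, 40, 20, 21), (37, 25, v, 24, 40, 25, 23), (37, 25, w, 5, 39, 20, 21), (37, 25, w, 5, 39, 25, 23), (40, 31, a, 15, 17, 22, 10), (40, 31, a, 15, 17, 35, 14), (40, 31, x, 38, 8, 22, 10), (40, 31, x, 38, 8, 35, 14)}.
Filtering on C ≥ 20 ∧ A ≠ q leaves {(37, 25, b, 10, 35, 20, 21), (37, 25, b, 10, 35, 25, 23), (37, 25, v, 24, 40, 20, 21), (37, 25, v, 24, 40, 25, 23), (37, 25, w, 5, 39, 20, 21), (37, 25, w, 5, 39, 25, 23), (40, 31, a, 15, 17, 22, 10), (40, 31, a, 15, 17, 35, 14), (40, 31, x, 38, 8, 22, 10), (40, 31, x, 38, 8, 35, 14)}.
Filtering on A ≠ a leaves {(37, 25, b, 10, 35, 20, 21), (37, 25, b, 10, 35, 25, 23), (37, 25, v, 24, 40, 20, 21), (37, 25, v, 24, 40, 25, 23), (37, 25, w, 5, 39, 20, 21), (37, 25, w, 5, 39, 25, 23), (40, 31, x, 38, 8, 22, 10), (40, 31, x, 38, 8, 35, 14)}.
π[F, C]: project onto (F, C) → {(10, 20), (10, 25), (24, 20), (24, 25), (38, 22), (38, 35), (5, 20), (5, 25)}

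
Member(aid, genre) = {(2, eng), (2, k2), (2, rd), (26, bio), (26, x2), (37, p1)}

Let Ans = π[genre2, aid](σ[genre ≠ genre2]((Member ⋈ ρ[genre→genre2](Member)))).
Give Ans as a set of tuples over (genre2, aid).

{(bio, 26), (eng, 2), (k2, 2), (rd, 2), (x2, 26)}

ρ[genre→genre2]: schema becomes (aid, genre2); tuples unchanged.
Natural join on aid: {(2, eng, eng), (2, eng, k2), (2, eng, rd), (2, k2, eng), (2, k2, k2), (2, k2, rd), (2, rd, eng), (2, rd, k2), (2, rd, rd), (26, bio, bio), (26, bio, x2), (26, x2, bio), (26, x2, x2), (37, p1, p1)}
Filtering on genre ≠ genre2 leaves {(2, eng, k2), (2, eng, rd), (2, k2, eng), (2, k2, rd), (2, rd, eng), (2, rd, k2), (26, bio, x2), (26, x2, bio)}.
Projecting to genre2, aid (3 duplicate(s) eliminated): {(bio, 26), (eng, 2), (k2, 2), (rd, 2), (x2, 26)}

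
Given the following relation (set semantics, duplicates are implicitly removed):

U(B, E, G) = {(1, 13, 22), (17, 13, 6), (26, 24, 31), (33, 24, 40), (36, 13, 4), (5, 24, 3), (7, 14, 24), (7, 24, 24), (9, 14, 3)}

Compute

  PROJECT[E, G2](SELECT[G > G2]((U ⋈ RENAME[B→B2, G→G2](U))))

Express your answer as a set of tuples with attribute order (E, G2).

{(13, 4), (13, 6), (14, 3), (24, 24), (24, 3), (24, 31)}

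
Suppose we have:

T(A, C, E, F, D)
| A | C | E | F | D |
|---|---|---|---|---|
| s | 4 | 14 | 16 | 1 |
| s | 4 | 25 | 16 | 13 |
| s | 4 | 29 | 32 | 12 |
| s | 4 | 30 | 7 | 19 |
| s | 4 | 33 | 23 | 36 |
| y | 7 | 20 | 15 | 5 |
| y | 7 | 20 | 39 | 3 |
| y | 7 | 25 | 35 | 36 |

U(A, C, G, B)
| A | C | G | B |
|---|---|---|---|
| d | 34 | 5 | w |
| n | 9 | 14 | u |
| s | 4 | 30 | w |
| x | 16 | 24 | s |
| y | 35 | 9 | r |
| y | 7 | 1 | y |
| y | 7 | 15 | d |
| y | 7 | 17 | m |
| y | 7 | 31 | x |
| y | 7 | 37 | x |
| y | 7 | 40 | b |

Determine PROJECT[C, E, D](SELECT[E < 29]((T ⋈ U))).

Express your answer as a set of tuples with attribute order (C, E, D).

{(4, 14, 1), (4, 25, 13), (7, 20, 3), (7, 20, 5), (7, 25, 36)}

Joining T and U on A, C yields {(s, 4, 14, 16, 1, 30, w), (s, 4, 25, 16, 13, 30, w), (s, 4, 29, 32, 12, 30, w), (s, 4, 30, 7, 19, 30, w), (s, 4, 33, 23, 36, 30, w), (y, 7, 20, 15, 5, 1, y), (y, 7, 20, 15, 5, 15, d), (y, 7, 20, 15, 5, 17, m), (y, 7, 20, 15, 5, 31, x), (y, 7, 20, 15, 5, 37, x), (y, 7, 20, 15, 5, 40, b), (y, 7, 20, 39, 3, 1, y), (y, 7, 20, 39, 3, 15, d), (y, 7, 20, 39, 3, 17, m), (y, 7, 20, 39, 3, 31, x), (y, 7, 20, 39, 3, 37, x), (y, 7, 20, 39, 3, 40, b), (y, 7, 25, 35, 36, 1, y), (y, 7, 25, 35, 36, 15, d), (y, 7, 25, 35, 36, 17, m), (y, 7, 25, 35, 36, 31, x), (y, 7, 25, 35, 36, 37, x), (y, 7, 25, 35, 36, 40, b)}.
Apply σ_{E < 29}; surviving tuples: {(s, 4, 14, 16, 1, 30, w), (s, 4, 25, 16, 13, 30, w), (y, 7, 20, 15, 5, 1, y), (y, 7, 20, 15, 5, 15, d), (y, 7, 20, 15, 5, 17, m), (y, 7, 20, 15, 5, 31, x), (y, 7, 20, 15, 5, 37, x), (y, 7, 20, 15, 5, 40, b), (y, 7, 20, 39, 3, 1, y), (y, 7, 20, 39, 3, 15, d), (y, 7, 20, 39, 3, 17, m), (y, 7, 20, 39, 3, 31, x), (y, 7, 20, 39, 3, 37, x), (y, 7, 20, 39, 3, 40, b), (y, 7, 25, 35, 36, 1, y), (y, 7, 25, 35, 36, 15, d), (y, 7, 25, 35, 36, 17, m), (y, 7, 25, 35, 36, 31, x), (y, 7, 25, 35, 36, 37, x), (y, 7, 25, 35, 36, 40, b)}
π_{C, E, D} gives {(4, 14, 1), (4, 25, 13), (7, 20, 3), (7, 20, 5), (7, 25, 36)} (15 duplicate(s) eliminated).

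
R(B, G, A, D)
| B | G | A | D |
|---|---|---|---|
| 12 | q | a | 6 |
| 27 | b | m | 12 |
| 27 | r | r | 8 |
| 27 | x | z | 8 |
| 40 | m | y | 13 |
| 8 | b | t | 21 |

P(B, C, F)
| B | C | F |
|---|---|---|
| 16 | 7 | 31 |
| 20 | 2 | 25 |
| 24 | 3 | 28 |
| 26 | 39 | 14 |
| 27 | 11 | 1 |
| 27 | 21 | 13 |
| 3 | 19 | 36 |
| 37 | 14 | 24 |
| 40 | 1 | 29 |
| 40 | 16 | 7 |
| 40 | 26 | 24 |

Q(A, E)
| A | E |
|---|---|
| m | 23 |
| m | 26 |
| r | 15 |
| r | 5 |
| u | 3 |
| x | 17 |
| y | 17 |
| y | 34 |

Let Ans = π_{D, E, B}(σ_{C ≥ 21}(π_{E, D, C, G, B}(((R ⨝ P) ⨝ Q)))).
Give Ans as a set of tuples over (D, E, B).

{(12, 23, 27), (12, 26, 27), (13, 17, 40), (13, 34, 40), (8, 15, 27), (8, 5, 27)}

Joining R and P on B yields {(27, b, m, 12, 11, 1), (27, b, m, 12, 21, 13), (27, r, r, 8, 11, 1), (27, r, r, 8, 21, 13), (27, x, z, 8, 11, 1), (27, x, z, 8, 21, 13), (40, m, y, 13, 1, 29), (40, m, y, 13, 16, 7), (40, m, y, 13, 26, 24)}.
Joining (R ⨝ P) and Q on A yields {(27, b, m, 12, 11, 1, 23), (27, b, m, 12, 11, 1, 26), (27, b, m, 12, 21, 13, 23), (27, b, m, 12, 21, 13, 26), (27, r, r, 8, 11, 1, 15), (27, r, r, 8, 11, 1, 5), (27, r, r, 8, 21, 13, 15), (27, r, r, 8, 21, 13, 5), (40, m, y, 13, 1, 29, 17), (40, m, y, 13, 1, 29, 34), (40, m, y, 13, 16, 7, 17), (40, m, y, 13, 16, 7, 34), (40, m, y, 13, 26, 24, 17), (40, m, y, 13, 26, 24, 34)}.
π[E, D, C, G, B]: project onto (E, D, C, G, B) → {(15, 8, 11, r, 27), (15, 8, 21, r, 27), (17, 13, 1, m, 40), (17, 13, 16, m, 40), (17, 13, 26, m, 40), (23, 12, 11, b, 27), (23, 12, 21, b, 27), (26, 12, 11, b, 27), (26, 12, 21, b, 27), (34, 13, 1, m, 40), (34, 13, 16, m, 40), (34, 13, 26, m, 40), (5, 8, 11, r, 27), (5, 8, 21, r, 27)}
Selection C ≥ 21: {(15, 8, 21, r, 27), (17, 13, 26, m, 40), (23, 12, 21, b, 27), (26, 12, 21, b, 27), (34, 13, 26, m, 40), (5, 8, 21, r, 27)}
π[D, E, B]: project onto (D, E, B) → {(12, 23, 27), (12, 26, 27), (13, 17, 40), (13, 34, 40), (8, 15, 27), (8, 5, 27)}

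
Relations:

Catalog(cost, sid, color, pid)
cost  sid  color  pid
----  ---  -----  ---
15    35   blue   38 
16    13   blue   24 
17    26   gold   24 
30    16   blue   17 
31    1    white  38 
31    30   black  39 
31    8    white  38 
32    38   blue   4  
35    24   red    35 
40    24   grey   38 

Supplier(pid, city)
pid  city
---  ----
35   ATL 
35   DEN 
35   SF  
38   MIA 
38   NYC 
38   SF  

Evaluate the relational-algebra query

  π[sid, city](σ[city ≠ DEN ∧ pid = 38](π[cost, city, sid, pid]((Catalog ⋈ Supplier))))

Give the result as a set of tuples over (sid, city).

Natural join on pid: {(15, 35, blue, 38, MIA), (15, 35, blue, 38, NYC), (15, 35, blue, 38, SF), (31, 1, white, 38, MIA), (31, 1, white, 38, NYC), (31, 1, white, 38, SF), (31, 8, white, 38, MIA), (31, 8, white, 38, NYC), (31, 8, white, 38, SF), (35, 24, red, 35, ATL), (35, 24, red, 35, DEN), (35, 24, red, 35, SF), (40, 24, grey, 38, MIA), (40, 24, grey, 38, NYC), (40, 24, grey, 38, SF)}
π_{cost, city, sid, pid} gives {(15, MIA, 35, 38), (15, NYC, 35, 38), (15, SF, 35, 38), (31, MIA, 1, 38), (31, MIA, 8, 38), (31, NYC, 1, 38), (31, NYC, 8, 38), (31, SF, 1, 38), (31, SF, 8, 38), (35, ATL, 24, 35), (35, DEN, 24, 35), (35, SF, 24, 35), (40, MIA, 24, 38), (40, NYC, 24, 38), (40, SF, 24, 38)}.
Selection city ≠ DEN ∧ pid = 38: {(15, MIA, 35, 38), (15, NYC, 35, 38), (15, SF, 35, 38), (31, MIA, 1, 38), (31, MIA, 8, 38), (31, NYC, 1, 38), (31, NYC, 8, 38), (31, SF, 1, 38), (31, SF, 8, 38), (40, MIA, 24, 38), (40, NYC, 24, 38), (40, SF, 24, 38)}
π_{sid, city} gives {(1, MIA), (1, NYC), (1, SF), (24, MIA), (24, NYC), (24, SF), (35, MIA), (35, NYC), (35, SF), (8, MIA), (8, NYC), (8, SF)}.

{(1, MIA), (1, NYC), (1, SF), (24, MIA), (24, NYC), (24, SF), (35, MIA), (35, NYC), (35, SF), (8, MIA), (8, NYC), (8, SF)}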